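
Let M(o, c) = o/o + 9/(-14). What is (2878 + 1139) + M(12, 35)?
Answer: 56243/14 ≈ 4017.4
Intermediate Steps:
M(o, c) = 5/14 (M(o, c) = 1 + 9*(-1/14) = 1 - 9/14 = 5/14)
(2878 + 1139) + M(12, 35) = (2878 + 1139) + 5/14 = 4017 + 5/14 = 56243/14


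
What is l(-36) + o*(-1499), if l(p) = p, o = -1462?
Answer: 2191502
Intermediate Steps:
l(-36) + o*(-1499) = -36 - 1462*(-1499) = -36 + 2191538 = 2191502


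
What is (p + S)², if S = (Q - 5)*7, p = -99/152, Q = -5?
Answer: 115326121/23104 ≈ 4991.6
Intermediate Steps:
p = -99/152 (p = -99*1/152 = -99/152 ≈ -0.65132)
S = -70 (S = (-5 - 5)*7 = -10*7 = -70)
(p + S)² = (-99/152 - 70)² = (-10739/152)² = 115326121/23104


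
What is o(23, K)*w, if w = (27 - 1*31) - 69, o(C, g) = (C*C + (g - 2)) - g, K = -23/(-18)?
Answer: -38471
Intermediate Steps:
K = 23/18 (K = -23*(-1/18) = 23/18 ≈ 1.2778)
o(C, g) = -2 + C² (o(C, g) = (C² + (-2 + g)) - g = (-2 + g + C²) - g = -2 + C²)
w = -73 (w = (27 - 31) - 69 = -4 - 69 = -73)
o(23, K)*w = (-2 + 23²)*(-73) = (-2 + 529)*(-73) = 527*(-73) = -38471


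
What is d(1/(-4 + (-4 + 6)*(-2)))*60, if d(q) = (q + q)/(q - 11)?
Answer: 120/89 ≈ 1.3483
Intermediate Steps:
d(q) = 2*q/(-11 + q) (d(q) = (2*q)/(-11 + q) = 2*q/(-11 + q))
d(1/(-4 + (-4 + 6)*(-2)))*60 = (2/((-4 + (-4 + 6)*(-2))*(-11 + 1/(-4 + (-4 + 6)*(-2)))))*60 = (2/((-4 + 2*(-2))*(-11 + 1/(-4 + 2*(-2)))))*60 = (2/((-4 - 4)*(-11 + 1/(-4 - 4))))*60 = (2/(-8*(-11 + 1/(-8))))*60 = (2*(-1/8)/(-11 - 1/8))*60 = (2*(-1/8)/(-89/8))*60 = (2*(-1/8)*(-8/89))*60 = (2/89)*60 = 120/89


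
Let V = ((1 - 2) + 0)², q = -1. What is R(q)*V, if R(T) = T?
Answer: -1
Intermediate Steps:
V = 1 (V = (-1 + 0)² = (-1)² = 1)
R(q)*V = -1*1 = -1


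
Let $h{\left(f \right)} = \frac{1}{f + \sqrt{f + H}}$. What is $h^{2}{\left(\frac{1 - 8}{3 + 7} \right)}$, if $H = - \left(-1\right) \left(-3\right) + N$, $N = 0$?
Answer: $\frac{100}{\left(-7 + i \sqrt{370}\right)^{2}} \approx -0.18284 + 0.15339 i$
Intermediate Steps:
$H = -3$ ($H = - \left(-1\right) \left(-3\right) + 0 = \left(-1\right) 3 + 0 = -3 + 0 = -3$)
$h{\left(f \right)} = \frac{1}{f + \sqrt{-3 + f}}$ ($h{\left(f \right)} = \frac{1}{f + \sqrt{f - 3}} = \frac{1}{f + \sqrt{-3 + f}}$)
$h^{2}{\left(\frac{1 - 8}{3 + 7} \right)} = \left(\frac{1}{\frac{1 - 8}{3 + 7} + \sqrt{-3 + \frac{1 - 8}{3 + 7}}}\right)^{2} = \left(\frac{1}{- \frac{7}{10} + \sqrt{-3 - \frac{7}{10}}}\right)^{2} = \left(\frac{1}{- \frac{7}{10} + \sqrt{- \frac{37}{10}}}\right)^{2} = \left(\frac{1}{- \frac{7}{10} + \frac{i \sqrt{370}}{10}}\right)^{2} = \frac{1}{\left(- \frac{7}{10} + \frac{i \sqrt{370}}{10}\right)^{2}}$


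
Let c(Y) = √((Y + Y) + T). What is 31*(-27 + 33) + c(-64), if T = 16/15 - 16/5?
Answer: 186 + 4*I*√1830/15 ≈ 186.0 + 11.408*I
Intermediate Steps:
T = -32/15 (T = 16*(1/15) - 16*⅕ = 16/15 - 16/5 = -32/15 ≈ -2.1333)
c(Y) = √(-32/15 + 2*Y) (c(Y) = √((Y + Y) - 32/15) = √(2*Y - 32/15) = √(-32/15 + 2*Y))
31*(-27 + 33) + c(-64) = 31*(-27 + 33) + √(-480 + 450*(-64))/15 = 31*6 + √(-480 - 28800)/15 = 186 + √(-29280)/15 = 186 + (4*I*√1830)/15 = 186 + 4*I*√1830/15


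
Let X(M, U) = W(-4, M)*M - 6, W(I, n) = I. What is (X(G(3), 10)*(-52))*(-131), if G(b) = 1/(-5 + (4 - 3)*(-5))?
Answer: -190736/5 ≈ -38147.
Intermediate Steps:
G(b) = -1/10 (G(b) = 1/(-5 + 1*(-5)) = 1/(-5 - 5) = 1/(-10) = -1/10)
X(M, U) = -6 - 4*M (X(M, U) = -4*M - 6 = -6 - 4*M)
(X(G(3), 10)*(-52))*(-131) = ((-6 - 4*(-1/10))*(-52))*(-131) = ((-6 + 2/5)*(-52))*(-131) = -28/5*(-52)*(-131) = (1456/5)*(-131) = -190736/5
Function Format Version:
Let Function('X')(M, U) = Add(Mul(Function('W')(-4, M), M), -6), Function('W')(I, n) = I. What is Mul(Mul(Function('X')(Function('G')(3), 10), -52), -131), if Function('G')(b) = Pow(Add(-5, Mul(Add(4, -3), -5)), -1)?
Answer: Rational(-190736, 5) ≈ -38147.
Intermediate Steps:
Function('G')(b) = Rational(-1, 10) (Function('G')(b) = Pow(Add(-5, Mul(1, -5)), -1) = Pow(Add(-5, -5), -1) = Pow(-10, -1) = Rational(-1, 10))
Function('X')(M, U) = Add(-6, Mul(-4, M)) (Function('X')(M, U) = Add(Mul(-4, M), -6) = Add(-6, Mul(-4, M)))
Mul(Mul(Function('X')(Function('G')(3), 10), -52), -131) = Mul(Mul(Add(-6, Mul(-4, Rational(-1, 10))), -52), -131) = Mul(Mul(Add(-6, Rational(2, 5)), -52), -131) = Mul(Mul(Rational(-28, 5), -52), -131) = Mul(Rational(1456, 5), -131) = Rational(-190736, 5)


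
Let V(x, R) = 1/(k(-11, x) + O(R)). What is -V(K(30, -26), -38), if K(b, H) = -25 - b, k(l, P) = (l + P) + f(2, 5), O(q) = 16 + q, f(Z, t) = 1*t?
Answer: 1/83 ≈ 0.012048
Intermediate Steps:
f(Z, t) = t
k(l, P) = 5 + P + l (k(l, P) = (l + P) + 5 = (P + l) + 5 = 5 + P + l)
V(x, R) = 1/(10 + R + x) (V(x, R) = 1/((5 + x - 11) + (16 + R)) = 1/((-6 + x) + (16 + R)) = 1/(10 + R + x))
-V(K(30, -26), -38) = -1/(10 - 38 + (-25 - 1*30)) = -1/(10 - 38 + (-25 - 30)) = -1/(10 - 38 - 55) = -1/(-83) = -1*(-1/83) = 1/83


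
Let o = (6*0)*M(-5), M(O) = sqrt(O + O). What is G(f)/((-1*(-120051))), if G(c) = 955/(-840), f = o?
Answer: -191/20168568 ≈ -9.4702e-6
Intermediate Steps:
M(O) = sqrt(2)*sqrt(O) (M(O) = sqrt(2*O) = sqrt(2)*sqrt(O))
o = 0 (o = (6*0)*(sqrt(2)*sqrt(-5)) = 0*(sqrt(2)*(I*sqrt(5))) = 0*(I*sqrt(10)) = 0)
f = 0
G(c) = -191/168 (G(c) = 955*(-1/840) = -191/168)
G(f)/((-1*(-120051))) = -191/(168*((-1*(-120051)))) = -191/168/120051 = -191/168*1/120051 = -191/20168568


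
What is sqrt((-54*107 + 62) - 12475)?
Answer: I*sqrt(18191) ≈ 134.87*I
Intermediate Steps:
sqrt((-54*107 + 62) - 12475) = sqrt((-5778 + 62) - 12475) = sqrt(-5716 - 12475) = sqrt(-18191) = I*sqrt(18191)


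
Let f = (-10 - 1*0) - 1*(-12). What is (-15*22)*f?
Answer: -660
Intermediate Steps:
f = 2 (f = (-10 + 0) + 12 = -10 + 12 = 2)
(-15*22)*f = -15*22*2 = -330*2 = -660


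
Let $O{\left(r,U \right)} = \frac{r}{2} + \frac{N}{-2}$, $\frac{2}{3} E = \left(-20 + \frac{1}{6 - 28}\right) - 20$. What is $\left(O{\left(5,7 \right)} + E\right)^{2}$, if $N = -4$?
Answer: $\frac{5978025}{1936} \approx 3087.8$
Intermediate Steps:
$E = - \frac{2643}{44}$ ($E = \frac{3 \left(\left(-20 + \frac{1}{6 - 28}\right) - 20\right)}{2} = \frac{3 \left(\left(-20 + \frac{1}{-22}\right) - 20\right)}{2} = \frac{3 \left(\left(-20 - \frac{1}{22}\right) - 20\right)}{2} = \frac{3 \left(- \frac{441}{22} - 20\right)}{2} = \frac{3}{2} \left(- \frac{881}{22}\right) = - \frac{2643}{44} \approx -60.068$)
$O{\left(r,U \right)} = 2 + \frac{r}{2}$ ($O{\left(r,U \right)} = \frac{r}{2} - \frac{4}{-2} = r \frac{1}{2} - -2 = \frac{r}{2} + 2 = 2 + \frac{r}{2}$)
$\left(O{\left(5,7 \right)} + E\right)^{2} = \left(\left(2 + \frac{1}{2} \cdot 5\right) - \frac{2643}{44}\right)^{2} = \left(\left(2 + \frac{5}{2}\right) - \frac{2643}{44}\right)^{2} = \left(\frac{9}{2} - \frac{2643}{44}\right)^{2} = \left(- \frac{2445}{44}\right)^{2} = \frac{5978025}{1936}$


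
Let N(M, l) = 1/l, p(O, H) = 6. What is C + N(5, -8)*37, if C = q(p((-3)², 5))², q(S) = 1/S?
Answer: -331/72 ≈ -4.5972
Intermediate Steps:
C = 1/36 (C = (1/6)² = (⅙)² = 1/36 ≈ 0.027778)
C + N(5, -8)*37 = 1/36 + 37/(-8) = 1/36 - ⅛*37 = 1/36 - 37/8 = -331/72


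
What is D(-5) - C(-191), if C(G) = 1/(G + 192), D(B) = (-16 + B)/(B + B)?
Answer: 11/10 ≈ 1.1000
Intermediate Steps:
D(B) = (-16 + B)/(2*B) (D(B) = (-16 + B)/((2*B)) = (-16 + B)*(1/(2*B)) = (-16 + B)/(2*B))
C(G) = 1/(192 + G)
D(-5) - C(-191) = (½)*(-16 - 5)/(-5) - 1/(192 - 191) = (½)*(-⅕)*(-21) - 1/1 = 21/10 - 1*1 = 21/10 - 1 = 11/10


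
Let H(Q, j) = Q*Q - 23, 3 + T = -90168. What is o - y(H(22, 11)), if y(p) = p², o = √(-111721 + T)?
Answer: -212521 + 2*I*√50473 ≈ -2.1252e+5 + 449.32*I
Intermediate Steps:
T = -90171 (T = -3 - 90168 = -90171)
H(Q, j) = -23 + Q² (H(Q, j) = Q² - 23 = -23 + Q²)
o = 2*I*√50473 (o = √(-111721 - 90171) = √(-201892) = 2*I*√50473 ≈ 449.32*I)
o - y(H(22, 11)) = 2*I*√50473 - (-23 + 22²)² = 2*I*√50473 - (-23 + 484)² = 2*I*√50473 - 1*461² = 2*I*√50473 - 1*212521 = 2*I*√50473 - 212521 = -212521 + 2*I*√50473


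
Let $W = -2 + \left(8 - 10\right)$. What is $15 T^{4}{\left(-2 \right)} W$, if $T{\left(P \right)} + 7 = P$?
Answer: $-393660$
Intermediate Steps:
$T{\left(P \right)} = -7 + P$
$W = -4$ ($W = -2 + \left(8 - 10\right) = -2 - 2 = -4$)
$15 T^{4}{\left(-2 \right)} W = 15 \left(-7 - 2\right)^{4} \left(-4\right) = 15 \left(-9\right)^{4} \left(-4\right) = 15 \cdot 6561 \left(-4\right) = 98415 \left(-4\right) = -393660$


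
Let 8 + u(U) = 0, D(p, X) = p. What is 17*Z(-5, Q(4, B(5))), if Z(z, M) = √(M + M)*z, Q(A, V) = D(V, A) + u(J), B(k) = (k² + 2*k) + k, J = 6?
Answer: -680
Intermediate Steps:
u(U) = -8 (u(U) = -8 + 0 = -8)
B(k) = k² + 3*k
Q(A, V) = -8 + V (Q(A, V) = V - 8 = -8 + V)
Z(z, M) = z*√2*√M (Z(z, M) = √(2*M)*z = (√2*√M)*z = z*√2*√M)
17*Z(-5, Q(4, B(5))) = 17*(-5*√2*√(-8 + 5*(3 + 5))) = 17*(-5*√2*√(-8 + 5*8)) = 17*(-5*√2*√(-8 + 40)) = 17*(-5*√2*√32) = 17*(-5*√2*4*√2) = 17*(-40) = -680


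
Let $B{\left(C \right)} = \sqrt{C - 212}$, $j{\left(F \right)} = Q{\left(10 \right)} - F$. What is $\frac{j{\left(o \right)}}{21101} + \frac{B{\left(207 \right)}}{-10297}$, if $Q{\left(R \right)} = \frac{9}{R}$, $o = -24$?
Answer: $\frac{249}{211010} - \frac{i \sqrt{5}}{10297} \approx 0.00118 - 0.00021716 i$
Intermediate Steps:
$j{\left(F \right)} = \frac{9}{10} - F$
$B{\left(C \right)} = \sqrt{-212 + C}$
$\frac{j{\left(o \right)}}{21101} + \frac{B{\left(207 \right)}}{-10297} = \frac{\frac{9}{10} - -24}{21101} + \frac{\sqrt{-212 + 207}}{-10297} = \left(\frac{9}{10} + 24\right) \frac{1}{21101} + \sqrt{-5} \left(- \frac{1}{10297}\right) = \frac{249}{10} \cdot \frac{1}{21101} + i \sqrt{5} \left(- \frac{1}{10297}\right) = \frac{249}{211010} - \frac{i \sqrt{5}}{10297}$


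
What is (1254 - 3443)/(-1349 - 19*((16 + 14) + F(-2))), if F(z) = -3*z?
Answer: 2189/2033 ≈ 1.0767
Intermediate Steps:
(1254 - 3443)/(-1349 - 19*((16 + 14) + F(-2))) = (1254 - 3443)/(-1349 - 19*((16 + 14) - 3*(-2))) = -2189/(-1349 - 19*(30 + 6)) = -2189/(-1349 - 19*36) = -2189/(-1349 - 684) = -2189/(-2033) = -2189*(-1/2033) = 2189/2033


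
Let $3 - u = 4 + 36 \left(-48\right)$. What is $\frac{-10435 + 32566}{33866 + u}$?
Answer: $\frac{22131}{35593} \approx 0.62178$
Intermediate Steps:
$u = 1727$ ($u = 3 - \left(4 + 36 \left(-48\right)\right) = 3 - \left(4 - 1728\right) = 3 - -1724 = 3 + 1724 = 1727$)
$\frac{-10435 + 32566}{33866 + u} = \frac{-10435 + 32566}{33866 + 1727} = \frac{22131}{35593}$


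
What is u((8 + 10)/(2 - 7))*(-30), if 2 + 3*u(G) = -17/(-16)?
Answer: 75/8 ≈ 9.3750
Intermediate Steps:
u(G) = -5/16 (u(G) = -⅔ + (-17/(-16))/3 = -⅔ + (-17*(-1/16))/3 = -⅔ + (⅓)*(17/16) = -⅔ + 17/48 = -5/16)
u((8 + 10)/(2 - 7))*(-30) = -5/16*(-30) = 75/8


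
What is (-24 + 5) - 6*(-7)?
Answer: 23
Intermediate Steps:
(-24 + 5) - 6*(-7) = -19 + 42 = 23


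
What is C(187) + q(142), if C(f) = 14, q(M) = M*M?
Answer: 20178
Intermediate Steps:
q(M) = M**2
C(187) + q(142) = 14 + 142**2 = 14 + 20164 = 20178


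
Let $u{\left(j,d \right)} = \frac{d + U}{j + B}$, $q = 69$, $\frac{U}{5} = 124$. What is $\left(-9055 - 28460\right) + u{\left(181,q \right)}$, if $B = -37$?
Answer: $- \frac{5401471}{144} \approx -37510.0$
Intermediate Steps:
$U = 620$ ($U = 5 \cdot 124 = 620$)
$u{\left(j,d \right)} = \frac{620 + d}{-37 + j}$ ($u{\left(j,d \right)} = \frac{d + 620}{j - 37} = \frac{620 + d}{-37 + j}$)
$\left(-9055 - 28460\right) + u{\left(181,q \right)} = \left(-9055 - 28460\right) + \frac{620 + 69}{-37 + 181} = -37515 + \frac{1}{144} \cdot 689 = -37515 + \frac{689}{144} = - \frac{5401471}{144}$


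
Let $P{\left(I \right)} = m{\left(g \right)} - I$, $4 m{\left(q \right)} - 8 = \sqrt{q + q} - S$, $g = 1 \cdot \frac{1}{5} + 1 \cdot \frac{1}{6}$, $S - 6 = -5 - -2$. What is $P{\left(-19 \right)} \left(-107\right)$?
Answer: $- \frac{8667}{4} - \frac{107 \sqrt{165}}{60} \approx -2189.7$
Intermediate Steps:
$S = 3$ ($S = 6 - 3 = 3$)
$g = \frac{11}{30}$ ($g = 1 \cdot \frac{1}{5} + 1 \cdot \frac{1}{6} = \frac{1}{5} + \frac{1}{6} = \frac{11}{30} \approx 0.36667$)
$m{\left(q \right)} = \frac{5}{4} + \frac{\sqrt{2} \sqrt{q}}{4}$ ($m{\left(q \right)} = 2 + \frac{\sqrt{q + q} - 3}{4} = 2 + \frac{\sqrt{2 q} - 3}{4} = 2 + \frac{\sqrt{2} \sqrt{q} - 3}{4} = 2 + \frac{-3 + \sqrt{2} \sqrt{q}}{4} = 2 + \left(- \frac{3}{4} + \frac{\sqrt{2} \sqrt{q}}{4}\right) = \frac{5}{4} + \frac{\sqrt{2} \sqrt{q}}{4}$)
$P{\left(I \right)} = \frac{5}{4} - I + \frac{\sqrt{165}}{60}$ ($P{\left(I \right)} = \left(\frac{5}{4} + \frac{\sqrt{2} \sqrt{\frac{11}{30}}}{4}\right) - I = \left(\frac{5}{4} + \frac{\sqrt{2} \frac{\sqrt{330}}{30}}{4}\right) - I = \left(\frac{5}{4} + \frac{\sqrt{165}}{60}\right) - I = \frac{5}{4} - I + \frac{\sqrt{165}}{60}$)
$P{\left(-19 \right)} \left(-107\right) = \left(\frac{5}{4} - -19 + \frac{\sqrt{165}}{60}\right) \left(-107\right) = \left(\frac{5}{4} + 19 + \frac{\sqrt{165}}{60}\right) \left(-107\right) = \left(\frac{81}{4} + \frac{\sqrt{165}}{60}\right) \left(-107\right) = - \frac{8667}{4} - \frac{107 \sqrt{165}}{60}$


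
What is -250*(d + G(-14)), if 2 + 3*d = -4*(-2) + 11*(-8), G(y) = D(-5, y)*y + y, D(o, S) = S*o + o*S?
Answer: 1501000/3 ≈ 5.0033e+5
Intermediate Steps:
D(o, S) = 2*S*o (D(o, S) = S*o + S*o = 2*S*o)
G(y) = y - 10*y² (G(y) = (2*y*(-5))*y + y = (-10*y)*y + y = -10*y² + y = y - 10*y²)
d = -82/3 (d = -⅔ + (-4*(-2) + 11*(-8))/3 = -⅔ + (8 - 88)/3 = -⅔ + (⅓)*(-80) = -⅔ - 80/3 = -82/3 ≈ -27.333)
-250*(d + G(-14)) = -250*(-82/3 - 14*(1 - 10*(-14))) = -250*(-82/3 - 14*(1 + 140)) = -250*(-82/3 - 14*141) = -250*(-82/3 - 1974) = -250*(-6004/3) = 1501000/3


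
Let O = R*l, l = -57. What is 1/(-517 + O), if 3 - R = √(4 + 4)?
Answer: -86/55919 - 57*√2/223676 ≈ -0.0018983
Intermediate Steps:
R = 3 - 2*√2 (R = 3 - √(4 + 4) = 3 - √8 = 3 - 2*√2 ≈ 0.17157)
O = -171 + 114*√2 (O = (3 - 2*√2)*(-57) = -171 + 114*√2 ≈ -9.7796)
1/(-517 + O) = 1/(-517 + (-171 + 114*√2)) = 1/(-688 + 114*√2)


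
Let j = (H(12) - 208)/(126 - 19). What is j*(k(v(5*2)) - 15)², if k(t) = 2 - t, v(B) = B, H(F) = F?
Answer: -103684/107 ≈ -969.01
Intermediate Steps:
j = -196/107 (j = (12 - 208)/(126 - 19) = -196/107 ≈ -1.8318)
j*(k(v(5*2)) - 15)² = -196*((2 - 5*2) - 15)²/107 = -196*((2 - 1*10) - 15)²/107 = -196*((2 - 10) - 15)²/107 = -196*(-8 - 15)²/107 = -196/107*(-23)² = -196/107*529 = -103684/107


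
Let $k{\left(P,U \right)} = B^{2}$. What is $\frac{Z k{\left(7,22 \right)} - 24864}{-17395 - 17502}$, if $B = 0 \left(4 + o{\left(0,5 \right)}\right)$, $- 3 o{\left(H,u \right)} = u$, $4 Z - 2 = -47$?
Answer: $\frac{24864}{34897} \approx 0.7125$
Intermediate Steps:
$Z = - \frac{45}{4}$ ($Z = \frac{1}{2} + \frac{1}{4} \left(-47\right) = \frac{1}{2} - \frac{47}{4} = - \frac{45}{4} \approx -11.25$)
$o{\left(H,u \right)} = - \frac{u}{3}$
$B = 0$ ($B = 0 \left(4 - \frac{5}{3}\right) = 0 \cdot \frac{7}{3} = 0$)
$k{\left(P,U \right)} = 0$ ($k{\left(P,U \right)} = 0^{2} = 0$)
$\frac{Z k{\left(7,22 \right)} - 24864}{-17395 - 17502} = \frac{\left(- \frac{45}{4}\right) 0 - 24864}{-17395 - 17502} = \frac{0 - 24864}{-34897} = \left(-24864\right) \left(- \frac{1}{34897}\right) = \frac{24864}{34897}$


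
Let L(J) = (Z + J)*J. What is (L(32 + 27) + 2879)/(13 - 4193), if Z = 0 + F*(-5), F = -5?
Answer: -1567/836 ≈ -1.8744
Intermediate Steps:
Z = 25 (Z = 0 - 5*(-5) = 0 + 25 = 25)
L(J) = J*(25 + J) (L(J) = (25 + J)*J = J*(25 + J))
(L(32 + 27) + 2879)/(13 - 4193) = ((32 + 27)*(25 + (32 + 27)) + 2879)/(13 - 4193) = (59*(25 + 59) + 2879)/(-4180) = (59*84 + 2879)*(-1/4180) = (4956 + 2879)*(-1/4180) = 7835*(-1/4180) = -1567/836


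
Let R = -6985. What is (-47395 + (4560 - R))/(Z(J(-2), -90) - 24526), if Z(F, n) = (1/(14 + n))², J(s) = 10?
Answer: 2760928/1888829 ≈ 1.4617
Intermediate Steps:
Z(F, n) = (14 + n)⁻²
(-47395 + (4560 - R))/(Z(J(-2), -90) - 24526) = (-47395 + (4560 - 1*(-6985)))/((14 - 90)⁻² - 24526) = (-47395 + (4560 + 6985))/((-76)⁻² - 24526) = (-47395 + 11545)/(1/5776 - 24526) = -35850/(-141662175/5776) = -35850*(-5776/141662175) = 2760928/1888829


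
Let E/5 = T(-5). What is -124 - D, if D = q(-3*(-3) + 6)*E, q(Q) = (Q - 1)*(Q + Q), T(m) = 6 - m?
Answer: -23224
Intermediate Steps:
E = 55 (E = 5*(6 - 1*(-5)) = 5*(6 + 5) = 5*11 = 55)
q(Q) = 2*Q*(-1 + Q) (q(Q) = (-1 + Q)*(2*Q) = 2*Q*(-1 + Q))
D = 23100 (D = (2*(-3*(-3) + 6)*(-1 + (-3*(-3) + 6)))*55 = (2*(9 + 6)*(-1 + (9 + 6)))*55 = (2*15*(-1 + 15))*55 = (2*15*14)*55 = 420*55 = 23100)
-124 - D = -124 - 1*23100 = -124 - 23100 = -23224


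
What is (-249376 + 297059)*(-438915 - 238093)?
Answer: -32281772464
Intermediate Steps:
(-249376 + 297059)*(-438915 - 238093) = 47683*(-677008) = -32281772464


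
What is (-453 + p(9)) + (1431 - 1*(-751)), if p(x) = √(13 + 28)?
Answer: 1729 + √41 ≈ 1735.4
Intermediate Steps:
p(x) = √41
(-453 + p(9)) + (1431 - 1*(-751)) = (-453 + √41) + (1431 - 1*(-751)) = (-453 + √41) + (1431 + 751) = (-453 + √41) + 2182 = 1729 + √41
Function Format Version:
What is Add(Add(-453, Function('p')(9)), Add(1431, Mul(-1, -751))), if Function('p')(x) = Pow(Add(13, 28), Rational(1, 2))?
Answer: Add(1729, Pow(41, Rational(1, 2))) ≈ 1735.4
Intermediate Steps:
Function('p')(x) = Pow(41, Rational(1, 2))
Add(Add(-453, Function('p')(9)), Add(1431, Mul(-1, -751))) = Add(Add(-453, Pow(41, Rational(1, 2))), Add(1431, Mul(-1, -751))) = Add(Add(-453, Pow(41, Rational(1, 2))), Add(1431, 751)) = Add(Add(-453, Pow(41, Rational(1, 2))), 2182) = Add(1729, Pow(41, Rational(1, 2)))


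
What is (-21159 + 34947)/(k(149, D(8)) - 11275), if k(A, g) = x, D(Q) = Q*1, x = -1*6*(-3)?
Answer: -13788/11257 ≈ -1.2248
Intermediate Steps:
x = 18 (x = -6*(-3) = 18)
D(Q) = Q
k(A, g) = 18
(-21159 + 34947)/(k(149, D(8)) - 11275) = (-21159 + 34947)/(18 - 11275) = 13788/(-11257) = 13788*(-1/11257) = -13788/11257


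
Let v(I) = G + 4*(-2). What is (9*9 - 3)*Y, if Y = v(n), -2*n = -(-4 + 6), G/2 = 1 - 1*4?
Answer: -1092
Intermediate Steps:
G = -6 (G = 2*(1 - 1*4) = 2*(1 - 4) = 2*(-3) = -6)
n = 1 (n = -(-1)*(-4 + 6)/2 = -(-1)*2/2 = -½*(-2) = 1)
v(I) = -14 (v(I) = -6 + 4*(-2) = -6 - 8 = -14)
Y = -14
(9*9 - 3)*Y = (9*9 - 3)*(-14) = (81 - 3)*(-14) = 78*(-14) = -1092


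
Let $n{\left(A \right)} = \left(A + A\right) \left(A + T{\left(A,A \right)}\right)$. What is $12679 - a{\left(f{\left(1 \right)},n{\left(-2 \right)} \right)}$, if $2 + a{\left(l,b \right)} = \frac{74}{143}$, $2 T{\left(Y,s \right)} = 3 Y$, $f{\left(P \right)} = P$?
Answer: $\frac{1813309}{143} \approx 12680.0$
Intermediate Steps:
$T{\left(Y,s \right)} = \frac{3 Y}{2}$
$n{\left(A \right)} = 5 A^{2}$ ($n{\left(A \right)} = \left(A + A\right) \left(A + \frac{3 A}{2}\right) = 2 A \frac{5 A}{2} = 5 A^{2}$)
$a{\left(l,b \right)} = - \frac{212}{143}$ ($a{\left(l,b \right)} = -2 + \frac{74}{143} = - \frac{212}{143}$)
$12679 - a{\left(f{\left(1 \right)},n{\left(-2 \right)} \right)} = 12679 - - \frac{212}{143} = 12679 + \frac{212}{143} = \frac{1813309}{143}$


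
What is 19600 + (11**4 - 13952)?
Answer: 20289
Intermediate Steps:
19600 + (11**4 - 13952) = 19600 + (14641 - 13952) = 19600 + 689 = 20289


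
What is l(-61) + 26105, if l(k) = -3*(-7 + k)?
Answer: 26309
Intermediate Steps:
l(k) = 21 - 3*k
l(-61) + 26105 = (21 - 3*(-61)) + 26105 = (21 + 183) + 26105 = 204 + 26105 = 26309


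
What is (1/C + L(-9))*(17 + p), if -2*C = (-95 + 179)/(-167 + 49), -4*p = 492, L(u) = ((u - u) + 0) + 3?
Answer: -12932/21 ≈ -615.81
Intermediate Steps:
L(u) = 3 (L(u) = (0 + 0) + 3 = 0 + 3 = 3)
p = -123 (p = -¼*492 = -123)
C = 21/59 (C = -(-95 + 179)/(2*(-167 + 49)) = -42/(-118) = -42*(-1)/118 = -½*(-42/59) = 21/59 ≈ 0.35593)
(1/C + L(-9))*(17 + p) = (1/(21/59) + 3)*(17 - 123) = (59/21 + 3)*(-106) = (122/21)*(-106) = -12932/21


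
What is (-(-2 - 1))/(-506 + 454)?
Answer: -3/52 ≈ -0.057692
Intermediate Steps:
(-(-2 - 1))/(-506 + 454) = -1*(-3)/(-52) = 3*(-1/52) = -3/52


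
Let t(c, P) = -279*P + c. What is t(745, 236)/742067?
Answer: -65099/742067 ≈ -0.087727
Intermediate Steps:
t(c, P) = c - 279*P
t(745, 236)/742067 = (745 - 279*236)/742067 = (745 - 65844)*(1/742067) = -65099*1/742067 = -65099/742067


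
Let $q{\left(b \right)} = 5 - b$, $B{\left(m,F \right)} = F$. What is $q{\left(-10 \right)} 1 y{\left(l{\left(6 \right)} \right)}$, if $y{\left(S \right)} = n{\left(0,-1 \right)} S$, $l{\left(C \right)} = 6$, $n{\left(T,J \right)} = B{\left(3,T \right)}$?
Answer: $0$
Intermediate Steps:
$n{\left(T,J \right)} = T$
$y{\left(S \right)} = 0$ ($y{\left(S \right)} = 0 S = 0$)
$q{\left(-10 \right)} 1 y{\left(l{\left(6 \right)} \right)} = \left(5 - -10\right) 1 \cdot 0 = \left(5 + 10\right) 1 \cdot 0 = 15 \cdot 1 \cdot 0 = 15 \cdot 0 = 0$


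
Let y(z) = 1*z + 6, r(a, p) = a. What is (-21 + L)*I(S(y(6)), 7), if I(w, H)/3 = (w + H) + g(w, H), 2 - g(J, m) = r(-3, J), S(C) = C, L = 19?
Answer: -144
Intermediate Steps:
y(z) = 6 + z (y(z) = z + 6 = 6 + z)
g(J, m) = 5 (g(J, m) = 2 - 1*(-3) = 2 + 3 = 5)
I(w, H) = 15 + 3*H + 3*w (I(w, H) = 3*((w + H) + 5) = 3*((H + w) + 5) = 3*(5 + H + w) = 15 + 3*H + 3*w)
(-21 + L)*I(S(y(6)), 7) = (-21 + 19)*(15 + 3*7 + 3*(6 + 6)) = -2*(15 + 21 + 3*12) = -2*(15 + 21 + 36) = -2*72 = -144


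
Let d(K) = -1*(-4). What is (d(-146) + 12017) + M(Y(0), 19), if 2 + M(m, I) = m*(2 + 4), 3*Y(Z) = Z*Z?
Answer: 12019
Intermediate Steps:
Y(Z) = Z**2/3 (Y(Z) = (Z*Z)/3 = Z**2/3)
d(K) = 4
M(m, I) = -2 + 6*m (M(m, I) = -2 + m*(2 + 4) = -2 + m*6 = -2 + 6*m)
(d(-146) + 12017) + M(Y(0), 19) = (4 + 12017) + (-2 + 6*((1/3)*0**2)) = 12021 + (-2 + 6*((1/3)*0)) = 12021 + (-2 + 6*0) = 12021 + (-2 + 0) = 12021 - 2 = 12019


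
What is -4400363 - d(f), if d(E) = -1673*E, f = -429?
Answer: -5118080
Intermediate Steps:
-4400363 - d(f) = -4400363 - (-1673)*(-429) = -4400363 - 1*717717 = -4400363 - 717717 = -5118080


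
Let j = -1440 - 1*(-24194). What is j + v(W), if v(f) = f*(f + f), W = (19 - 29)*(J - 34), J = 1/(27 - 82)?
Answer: 30758362/121 ≈ 2.5420e+5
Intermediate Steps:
J = -1/55 (J = 1/(-55) = -1/55 ≈ -0.018182)
W = 3742/11 (W = (19 - 29)*(-1/55 - 34) = -10*(-1871/55) = 3742/11 ≈ 340.18)
v(f) = 2*f² (v(f) = f*(2*f) = 2*f²)
j = 22754 (j = -1440 + 24194 = 22754)
j + v(W) = 22754 + 2*(3742/11)² = 22754 + 2*(14002564/121) = 22754 + 28005128/121 = 30758362/121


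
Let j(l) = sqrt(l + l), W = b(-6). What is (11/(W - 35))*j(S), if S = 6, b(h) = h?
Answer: -22*sqrt(3)/41 ≈ -0.92939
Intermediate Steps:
W = -6
j(l) = sqrt(2)*sqrt(l) (j(l) = sqrt(2*l) = sqrt(2)*sqrt(l))
(11/(W - 35))*j(S) = (11/(-6 - 35))*(sqrt(2)*sqrt(6)) = (11/(-41))*(2*sqrt(3)) = (11*(-1/41))*(2*sqrt(3)) = -22*sqrt(3)/41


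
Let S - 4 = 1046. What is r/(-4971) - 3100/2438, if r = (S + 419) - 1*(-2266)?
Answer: -4086005/2019883 ≈ -2.0229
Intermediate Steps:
S = 1050 (S = 4 + 1046 = 1050)
r = 3735 (r = (1050 + 419) - 1*(-2266) = 1469 + 2266 = 3735)
r/(-4971) - 3100/2438 = 3735/(-4971) - 3100/2438 = 3735*(-1/4971) - 3100*1/2438 = -1245/1657 - 1550/1219 = -4086005/2019883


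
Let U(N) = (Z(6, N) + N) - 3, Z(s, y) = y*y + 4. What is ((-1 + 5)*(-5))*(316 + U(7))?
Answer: -7460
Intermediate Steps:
Z(s, y) = 4 + y² (Z(s, y) = y² + 4 = 4 + y²)
U(N) = 1 + N + N² (U(N) = ((4 + N²) + N) - 3 = (4 + N + N²) - 3 = 1 + N + N²)
((-1 + 5)*(-5))*(316 + U(7)) = ((-1 + 5)*(-5))*(316 + (1 + 7 + 7²)) = (4*(-5))*(316 + (1 + 7 + 49)) = -20*(316 + 57) = -20*373 = -7460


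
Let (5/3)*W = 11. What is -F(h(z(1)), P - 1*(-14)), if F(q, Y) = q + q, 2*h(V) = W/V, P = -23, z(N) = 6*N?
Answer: -11/10 ≈ -1.1000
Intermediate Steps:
W = 33/5 (W = (3/5)*11 = 33/5 ≈ 6.6000)
h(V) = 33/(10*V) (h(V) = (33/(5*V))/2 = 33/(10*V))
F(q, Y) = 2*q
-F(h(z(1)), P - 1*(-14)) = -2*33/(10*((6*1))) = -2*(33/10)/6 = -2*(33/10)*(1/6) = -2*11/20 = -1*11/10 = -11/10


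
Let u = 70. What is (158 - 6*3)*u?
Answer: 9800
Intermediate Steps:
(158 - 6*3)*u = (158 - 6*3)*70 = (158 - 18)*70 = 140*70 = 9800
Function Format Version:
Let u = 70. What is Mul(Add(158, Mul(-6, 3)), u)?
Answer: 9800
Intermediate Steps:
Mul(Add(158, Mul(-6, 3)), u) = Mul(Add(158, Mul(-6, 3)), 70) = Mul(Add(158, -18), 70) = Mul(140, 70) = 9800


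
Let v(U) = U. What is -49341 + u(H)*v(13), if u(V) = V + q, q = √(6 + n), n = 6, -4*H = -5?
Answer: -197299/4 + 26*√3 ≈ -49280.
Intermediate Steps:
H = 5/4 (H = -¼*(-5) = 5/4 ≈ 1.2500)
q = 2*√3 (q = √(6 + 6) = √12 = 2*√3 ≈ 3.4641)
u(V) = V + 2*√3
-49341 + u(H)*v(13) = -49341 + (5/4 + 2*√3)*13 = -49341 + (65/4 + 26*√3) = -197299/4 + 26*√3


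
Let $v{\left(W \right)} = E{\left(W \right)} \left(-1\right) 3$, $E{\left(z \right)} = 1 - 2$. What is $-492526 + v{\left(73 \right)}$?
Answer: $-492523$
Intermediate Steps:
$E{\left(z \right)} = -1$ ($E{\left(z \right)} = 1 - 2 = -1$)
$v{\left(W \right)} = 3$ ($v{\left(W \right)} = \left(-1\right) \left(-1\right) 3 = 1 \cdot 3 = 3$)
$-492526 + v{\left(73 \right)} = -492526 + 3 = -492523$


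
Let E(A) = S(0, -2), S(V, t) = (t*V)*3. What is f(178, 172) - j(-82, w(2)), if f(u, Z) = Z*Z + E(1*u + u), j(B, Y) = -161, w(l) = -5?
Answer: 29745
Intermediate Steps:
S(V, t) = 3*V*t (S(V, t) = (V*t)*3 = 3*V*t)
E(A) = 0 (E(A) = 3*0*(-2) = 0)
f(u, Z) = Z² (f(u, Z) = Z*Z + 0 = Z² + 0 = Z²)
f(178, 172) - j(-82, w(2)) = 172² - 1*(-161) = 29584 + 161 = 29745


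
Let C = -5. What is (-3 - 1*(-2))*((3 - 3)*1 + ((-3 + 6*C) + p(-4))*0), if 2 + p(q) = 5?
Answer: 0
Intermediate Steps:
p(q) = 3 (p(q) = -2 + 5 = 3)
(-3 - 1*(-2))*((3 - 3)*1 + ((-3 + 6*C) + p(-4))*0) = (-3 - 1*(-2))*((3 - 3)*1 + ((-3 + 6*(-5)) + 3)*0) = (-3 + 2)*(0*1 + ((-3 - 30) + 3)*0) = -(0 + (-33 + 3)*0) = -(0 - 30*0) = -(0 + 0) = -1*0 = 0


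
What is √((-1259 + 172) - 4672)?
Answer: I*√5759 ≈ 75.888*I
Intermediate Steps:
√((-1259 + 172) - 4672) = √(-1087 - 4672) = √(-5759) = I*√5759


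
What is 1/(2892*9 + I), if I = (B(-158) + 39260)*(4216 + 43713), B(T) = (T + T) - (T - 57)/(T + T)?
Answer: 316/589826764529 ≈ 5.3575e-10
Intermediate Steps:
B(T) = 2*T - (-57 + T)/(2*T)
I = 589818539681/316 (I = ((½)*(57 - 158*(-1 + 4*(-158)))/(-158) + 39260)*(4216 + 43713) = ((½)*(-1/158)*(57 - 158*(-1 - 632)) + 39260)*47929 = ((½)*(-1/158)*(57 - 158*(-633)) + 39260)*47929 = ((½)*(-1/158)*(57 + 100014) + 39260)*47929 = ((½)*(-1/158)*100071 + 39260)*47929 = (-100071/316 + 39260)*47929 = (12306089/316)*47929 = 589818539681/316 ≈ 1.8665e+9)
1/(2892*9 + I) = 1/(2892*9 + 589818539681/316) = 1/(26028 + 589818539681/316) = 1/(589826764529/316) = 316/589826764529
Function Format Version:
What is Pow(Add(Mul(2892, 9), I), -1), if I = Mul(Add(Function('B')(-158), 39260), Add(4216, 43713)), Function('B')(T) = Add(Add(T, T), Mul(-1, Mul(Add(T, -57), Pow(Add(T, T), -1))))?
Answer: Rational(316, 589826764529) ≈ 5.3575e-10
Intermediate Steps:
Function('B')(T) = Add(Mul(2, T), Mul(Rational(-1, 2), Pow(T, -1), Add(-57, T))) (Function('B')(T) = Add(Mul(2, T), Mul(-1, Mul(Add(-57, T), Pow(Mul(2, T), -1)))) = Add(Mul(2, T), Mul(-1, Mul(Add(-57, T), Mul(Rational(1, 2), Pow(T, -1))))) = Add(Mul(2, T), Mul(-1, Mul(Rational(1, 2), Pow(T, -1), Add(-57, T)))) = Add(Mul(2, T), Mul(Rational(-1, 2), Pow(T, -1), Add(-57, T))))
I = Rational(589818539681, 316) (I = Mul(Add(Mul(Rational(1, 2), Pow(-158, -1), Add(57, Mul(-158, Add(-1, Mul(4, -158))))), 39260), Add(4216, 43713)) = Mul(Add(Mul(Rational(1, 2), Rational(-1, 158), Add(57, Mul(-158, Add(-1, -632)))), 39260), 47929) = Mul(Add(Mul(Rational(1, 2), Rational(-1, 158), Add(57, Mul(-158, -633))), 39260), 47929) = Mul(Add(Mul(Rational(1, 2), Rational(-1, 158), Add(57, 100014)), 39260), 47929) = Mul(Add(Mul(Rational(1, 2), Rational(-1, 158), 100071), 39260), 47929) = Mul(Add(Rational(-100071, 316), 39260), 47929) = Mul(Rational(12306089, 316), 47929) = Rational(589818539681, 316) ≈ 1.8665e+9)
Pow(Add(Mul(2892, 9), I), -1) = Pow(Add(Mul(2892, 9), Rational(589818539681, 316)), -1) = Pow(Add(26028, Rational(589818539681, 316)), -1) = Pow(Rational(589826764529, 316), -1) = Rational(316, 589826764529)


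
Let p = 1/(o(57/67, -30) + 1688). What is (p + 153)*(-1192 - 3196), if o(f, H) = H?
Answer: -556562950/829 ≈ -6.7137e+5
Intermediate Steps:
p = 1/1658 (p = 1/(-30 + 1688) = 1/1658 ≈ 0.00060314)
(p + 153)*(-1192 - 3196) = (1/1658 + 153)*(-1192 - 3196) = (253675/1658)*(-4388) = -556562950/829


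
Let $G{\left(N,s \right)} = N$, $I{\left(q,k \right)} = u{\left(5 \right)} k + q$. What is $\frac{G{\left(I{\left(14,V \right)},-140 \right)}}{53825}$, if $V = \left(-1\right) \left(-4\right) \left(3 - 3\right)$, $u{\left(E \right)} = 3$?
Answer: $\frac{14}{53825} \approx 0.0002601$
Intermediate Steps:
$V = 0$ ($V = 4 \cdot 0 = 0$)
$I{\left(q,k \right)} = q + 3 k$ ($I{\left(q,k \right)} = 3 k + q = q + 3 k$)
$\frac{G{\left(I{\left(14,V \right)},-140 \right)}}{53825} = \frac{14 + 3 \cdot 0}{53825} = \left(14 + 0\right) \frac{1}{53825} = 14 \cdot \frac{1}{53825} = \frac{14}{53825}$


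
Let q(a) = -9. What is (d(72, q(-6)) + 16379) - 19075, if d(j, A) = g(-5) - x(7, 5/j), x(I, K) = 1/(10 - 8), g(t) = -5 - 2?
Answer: -5407/2 ≈ -2703.5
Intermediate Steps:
g(t) = -7
x(I, K) = 1/2
d(j, A) = -15/2 (d(j, A) = -7 - 1*1/2 = -7 - 1/2 = -15/2)
(d(72, q(-6)) + 16379) - 19075 = (-15/2 + 16379) - 19075 = 32743/2 - 19075 = -5407/2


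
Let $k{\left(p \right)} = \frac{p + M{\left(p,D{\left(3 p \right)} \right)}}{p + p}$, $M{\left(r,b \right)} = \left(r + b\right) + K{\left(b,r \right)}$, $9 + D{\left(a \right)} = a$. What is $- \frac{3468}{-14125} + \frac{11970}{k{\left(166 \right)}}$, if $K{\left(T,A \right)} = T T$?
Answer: $\frac{28482716928}{1694590375} \approx 16.808$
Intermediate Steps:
$K{\left(T,A \right)} = T^{2}$
$D{\left(a \right)} = -9 + a$
$M{\left(r,b \right)} = b + r + b^{2}$ ($M{\left(r,b \right)} = \left(r + b\right) + b^{2} = \left(b + r\right) + b^{2} = b + r + b^{2}$)
$k{\left(p \right)} = \frac{-9 + \left(-9 + 3 p\right)^{2} + 5 p}{2 p}$ ($k{\left(p \right)} = \frac{p + \left(\left(-9 + 3 p\right) + p + \left(-9 + 3 p\right)^{2}\right)}{p + p} = \frac{p + \left(-9 + \left(-9 + 3 p\right)^{2} + 4 p\right)}{2 p} = \left(-9 + \left(-9 + 3 p\right)^{2} + 5 p\right) \frac{1}{2 p} = \frac{-9 + \left(-9 + 3 p\right)^{2} + 5 p}{2 p}$)
$- \frac{3468}{-14125} + \frac{11970}{k{\left(166 \right)}} = - \frac{3468}{-14125} + \frac{11970}{- \frac{49}{2} + \frac{36}{166} + \frac{9}{2} \cdot 166} = \left(-3468\right) \left(- \frac{1}{14125}\right) + \frac{11970}{- \frac{49}{2} + 36 \cdot \frac{1}{166} + 747} = \frac{3468}{14125} + \frac{11970}{- \frac{49}{2} + \frac{18}{83} + 747} = \frac{3468}{14125} + \frac{11970}{\frac{119971}{166}} = \frac{3468}{14125} + 11970 \cdot \frac{166}{119971} = \frac{3468}{14125} + \frac{1987020}{119971} = \frac{28482716928}{1694590375}$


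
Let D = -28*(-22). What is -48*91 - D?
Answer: -4984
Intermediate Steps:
D = 616
-48*91 - D = -48*91 - 1*616 = -4368 - 616 = -4984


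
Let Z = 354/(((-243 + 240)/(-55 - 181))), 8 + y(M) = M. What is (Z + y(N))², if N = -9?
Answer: 774564561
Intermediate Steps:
y(M) = -8 + M
Z = 27848 (Z = 354/((-3/(-236))) = 354/((-3*(-1/236))) = 354/(3/236) = 354*(236/3) = 27848)
(Z + y(N))² = (27848 + (-8 - 9))² = (27848 - 17)² = 27831² = 774564561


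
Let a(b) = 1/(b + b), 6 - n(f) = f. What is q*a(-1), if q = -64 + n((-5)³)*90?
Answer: -5863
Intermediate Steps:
n(f) = 6 - f
a(b) = 1/(2*b)
q = 11726 (q = -64 + (6 - 1*(-5)³)*90 = -64 + (6 - 1*(-125))*90 = -64 + (6 + 125)*90 = -64 + 131*90 = -64 + 11790 = 11726)
q*a(-1) = 11726*((½)/(-1)) = 11726*((½)*(-1)) = 11726*(-½) = -5863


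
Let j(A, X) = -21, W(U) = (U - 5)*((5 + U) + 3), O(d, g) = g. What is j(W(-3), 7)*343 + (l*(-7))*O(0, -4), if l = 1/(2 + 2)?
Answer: -7196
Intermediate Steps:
l = ¼ (l = 1/4 = ¼ ≈ 0.25000)
W(U) = (-5 + U)*(8 + U)
j(W(-3), 7)*343 + (l*(-7))*O(0, -4) = -21*343 + ((¼)*(-7))*(-4) = -7203 - 7/4*(-4) = -7203 + 7 = -7196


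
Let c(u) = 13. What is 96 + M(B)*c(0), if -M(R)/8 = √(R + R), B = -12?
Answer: 96 - 208*I*√6 ≈ 96.0 - 509.49*I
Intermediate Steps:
M(R) = -8*√2*√R (M(R) = -8*√(R + R) = -8*√2*√R)
96 + M(B)*c(0) = 96 - 8*√2*√(-12)*13 = 96 - 8*√2*2*I*√3*13 = 96 - 16*I*√6*13 = 96 - 208*I*√6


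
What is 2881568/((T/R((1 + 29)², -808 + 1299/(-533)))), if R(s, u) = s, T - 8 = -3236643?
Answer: -518682240/647327 ≈ -801.27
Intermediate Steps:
T = -3236635 (T = 8 - 3236643 = -3236635)
2881568/((T/R((1 + 29)², -808 + 1299/(-533)))) = 2881568/((-3236635/(1 + 29)²)) = 2881568/((-3236635/(30²))) = 2881568/((-3236635/900)) = 2881568/((-3236635*1/900)) = 2881568/(-647327/180) = 2881568*(-180/647327) = -518682240/647327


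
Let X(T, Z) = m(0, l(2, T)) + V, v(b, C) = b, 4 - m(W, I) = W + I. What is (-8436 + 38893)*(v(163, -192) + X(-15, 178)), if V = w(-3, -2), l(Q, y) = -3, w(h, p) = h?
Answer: 5086319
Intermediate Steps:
m(W, I) = 4 - I - W (m(W, I) = 4 - (W + I) = 4 - (I + W) = 4 + (-I - W) = 4 - I - W)
V = -3
X(T, Z) = 4 (X(T, Z) = (4 - 1*(-3) - 1*0) - 3 = (4 + 3 + 0) - 3 = 7 - 3 = 4)
(-8436 + 38893)*(v(163, -192) + X(-15, 178)) = (-8436 + 38893)*(163 + 4) = 30457*167 = 5086319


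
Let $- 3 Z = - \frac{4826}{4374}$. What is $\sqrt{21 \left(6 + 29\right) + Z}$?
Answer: $\frac{2 \sqrt{1206187}}{81} \approx 27.118$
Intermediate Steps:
$Z = \frac{2413}{6561}$ ($Z = - \frac{\left(-4826\right) \frac{1}{4374}}{3} = \left(- \frac{1}{3}\right) \left(- \frac{2413}{2187}\right) = \frac{2413}{6561} \approx 0.36778$)
$\sqrt{21 \left(6 + 29\right) + Z} = \sqrt{21 \left(6 + 29\right) + \frac{2413}{6561}} = \sqrt{21 \cdot 35 + \frac{2413}{6561}} = \sqrt{735 + \frac{2413}{6561}} = \sqrt{\frac{4824748}{6561}} = \frac{2 \sqrt{1206187}}{81}$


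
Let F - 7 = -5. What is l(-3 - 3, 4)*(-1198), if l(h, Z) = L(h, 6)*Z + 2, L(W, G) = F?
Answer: -11980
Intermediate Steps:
F = 2 (F = 7 - 5 = 2)
L(W, G) = 2
l(h, Z) = 2 + 2*Z (l(h, Z) = 2*Z + 2 = 2 + 2*Z)
l(-3 - 3, 4)*(-1198) = (2 + 2*4)*(-1198) = (2 + 8)*(-1198) = 10*(-1198) = -11980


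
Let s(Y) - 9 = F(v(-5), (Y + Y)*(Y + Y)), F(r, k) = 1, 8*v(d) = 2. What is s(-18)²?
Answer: 100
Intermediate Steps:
v(d) = ¼ (v(d) = (⅛)*2 = ¼)
s(Y) = 10 (s(Y) = 9 + 1 = 10)
s(-18)² = 10² = 100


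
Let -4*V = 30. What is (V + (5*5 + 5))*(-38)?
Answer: -855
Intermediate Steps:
V = -15/2 (V = -¼*30 = -15/2 ≈ -7.5000)
(V + (5*5 + 5))*(-38) = (-15/2 + (5*5 + 5))*(-38) = (-15/2 + (25 + 5))*(-38) = (-15/2 + 30)*(-38) = (45/2)*(-38) = -855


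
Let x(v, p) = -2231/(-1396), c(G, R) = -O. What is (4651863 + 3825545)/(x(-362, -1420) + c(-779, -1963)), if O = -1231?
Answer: 11834461568/1720707 ≈ 6877.7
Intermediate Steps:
c(G, R) = 1231 (c(G, R) = -1*(-1231) = 1231)
x(v, p) = 2231/1396 (x(v, p) = -2231*(-1/1396) = 2231/1396)
(4651863 + 3825545)/(x(-362, -1420) + c(-779, -1963)) = (4651863 + 3825545)/(2231/1396 + 1231) = 8477408/(1720707/1396) = 8477408*(1396/1720707) = 11834461568/1720707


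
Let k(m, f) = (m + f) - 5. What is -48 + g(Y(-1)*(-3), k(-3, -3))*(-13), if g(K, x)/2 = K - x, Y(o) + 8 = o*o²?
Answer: -1036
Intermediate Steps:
Y(o) = -8 + o³ (Y(o) = -8 + o*o² = -8 + o³)
k(m, f) = -5 + f + m (k(m, f) = (f + m) - 5 = -5 + f + m)
g(K, x) = -2*x + 2*K (g(K, x) = 2*(K - x) = -2*x + 2*K)
-48 + g(Y(-1)*(-3), k(-3, -3))*(-13) = -48 + (-2*(-5 - 3 - 3) + 2*((-8 + (-1)³)*(-3)))*(-13) = -48 + (-2*(-11) + 2*((-8 - 1)*(-3)))*(-13) = -48 + (22 + 2*(-9*(-3)))*(-13) = -48 + (22 + 2*27)*(-13) = -48 + (22 + 54)*(-13) = -48 + 76*(-13) = -48 - 988 = -1036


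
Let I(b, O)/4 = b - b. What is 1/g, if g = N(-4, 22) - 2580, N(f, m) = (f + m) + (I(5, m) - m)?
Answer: -1/2584 ≈ -0.00038700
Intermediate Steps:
I(b, O) = 0 (I(b, O) = 4*(b - b) = 4*0 = 0)
N(f, m) = f (N(f, m) = (f + m) + (0 - m) = (f + m) - m = f)
g = -2584 (g = -4 - 2580 = -2584)
1/g = 1/(-2584) = -1/2584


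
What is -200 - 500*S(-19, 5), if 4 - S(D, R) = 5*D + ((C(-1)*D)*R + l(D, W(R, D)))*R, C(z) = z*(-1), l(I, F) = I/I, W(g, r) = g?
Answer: -284700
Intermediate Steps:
l(I, F) = 1
C(z) = -z
S(D, R) = 4 - 5*D - R*(1 + D*R) (S(D, R) = 4 - (5*D + (((-1*(-1))*D)*R + 1)*R) = 4 - (5*D + ((1*D)*R + 1)*R) = 4 - (5*D + (D*R + 1)*R) = 4 - (5*D + (1 + D*R)*R) = 4 - (5*D + R*(1 + D*R)) = 4 + (-5*D - R*(1 + D*R)) = 4 - 5*D - R*(1 + D*R))
-200 - 500*S(-19, 5) = -200 - 500*(4 - 1*5 - 5*(-19) - 1*(-19)*5**2) = -200 - 500*(4 - 5 + 95 - 1*(-19)*25) = -200 - 500*(4 - 5 + 95 + 475) = -200 - 500*569 = -200 - 284500 = -284700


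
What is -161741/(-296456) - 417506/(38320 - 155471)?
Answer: 142720278627/34730116856 ≈ 4.1094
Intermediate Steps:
-161741/(-296456) - 417506/(38320 - 155471) = -161741*(-1/296456) - 417506/(-117151) = 161741/296456 - 417506*(-1/117151) = 161741/296456 + 417506/117151 = 142720278627/34730116856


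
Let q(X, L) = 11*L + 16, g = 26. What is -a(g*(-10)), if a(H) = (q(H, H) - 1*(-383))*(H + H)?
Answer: -1279720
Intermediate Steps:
q(X, L) = 16 + 11*L
a(H) = 2*H*(399 + 11*H) (a(H) = ((16 + 11*H) - 1*(-383))*(H + H) = ((16 + 11*H) + 383)*(2*H) = (399 + 11*H)*(2*H) = 2*H*(399 + 11*H))
-a(g*(-10)) = -2*26*(-10)*(399 + 11*(26*(-10))) = -2*(-260)*(399 + 11*(-260)) = -2*(-260)*(399 - 2860) = -2*(-260)*(-2461) = -1*1279720 = -1279720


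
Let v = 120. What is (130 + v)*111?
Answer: 27750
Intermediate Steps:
(130 + v)*111 = (130 + 120)*111 = 250*111 = 27750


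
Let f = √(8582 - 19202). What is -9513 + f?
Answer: -9513 + 6*I*√295 ≈ -9513.0 + 103.05*I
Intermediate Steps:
f = 6*I*√295 (f = √(-10620) = 6*I*√295 ≈ 103.05*I)
-9513 + f = -9513 + 6*I*√295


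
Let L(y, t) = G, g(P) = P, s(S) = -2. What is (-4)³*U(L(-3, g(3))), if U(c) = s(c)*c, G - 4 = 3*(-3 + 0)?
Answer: -640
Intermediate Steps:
G = -5 (G = 4 + 3*(-3 + 0) = 4 + 3*(-3) = 4 - 9 = -5)
L(y, t) = -5
U(c) = -2*c
(-4)³*U(L(-3, g(3))) = (-4)³*(-2*(-5)) = -64*10 = -640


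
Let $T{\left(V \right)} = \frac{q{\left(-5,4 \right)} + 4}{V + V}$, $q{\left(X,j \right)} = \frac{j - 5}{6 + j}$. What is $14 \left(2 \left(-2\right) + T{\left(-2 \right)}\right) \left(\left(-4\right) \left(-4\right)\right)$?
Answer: $- \frac{5572}{5} \approx -1114.4$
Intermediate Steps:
$q{\left(X,j \right)} = \frac{-5 + j}{6 + j}$
$T{\left(V \right)} = \frac{39}{20 V}$ ($T{\left(V \right)} = \frac{\frac{-5 + 4}{6 + 4} + 4}{V + V} = \frac{\frac{1}{10} \left(-1\right) + 4}{2 V} = \left(\frac{1}{10} \left(-1\right) + 4\right) \frac{1}{2 V} = \left(- \frac{1}{10} + 4\right) \frac{1}{2 V} = \frac{39 \frac{1}{2 V}}{10} = \frac{39}{20 V}$)
$14 \left(2 \left(-2\right) + T{\left(-2 \right)}\right) \left(\left(-4\right) \left(-4\right)\right) = 14 \left(2 \left(-2\right) + \frac{39}{20 \left(-2\right)}\right) \left(\left(-4\right) \left(-4\right)\right) = 14 \left(-4 + \frac{39}{20} \left(- \frac{1}{2}\right)\right) 16 = 14 \left(-4 - \frac{39}{40}\right) 16 = 14 \left(- \frac{199}{40}\right) 16 = \left(- \frac{1393}{20}\right) 16 = - \frac{5572}{5}$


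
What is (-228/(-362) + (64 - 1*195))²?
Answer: 556818409/32761 ≈ 16996.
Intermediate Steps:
(-228/(-362) + (64 - 1*195))² = (-228*(-1/362) + (64 - 195))² = (114/181 - 131)² = (-23597/181)² = 556818409/32761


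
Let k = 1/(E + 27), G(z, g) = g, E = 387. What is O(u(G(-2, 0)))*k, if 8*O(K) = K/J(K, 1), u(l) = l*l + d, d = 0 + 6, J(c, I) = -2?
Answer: -1/1104 ≈ -0.00090580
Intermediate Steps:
d = 6
u(l) = 6 + l² (u(l) = l*l + 6 = l² + 6 = 6 + l²)
O(K) = -K/16 (O(K) = (K/(-2))/8 = (K*(-½))/8 = (-K/2)/8 = -K/16)
k = 1/414 (k = 1/(387 + 27) = 1/414 ≈ 0.0024155)
O(u(G(-2, 0)))*k = -(6 + 0²)/16*(1/414) = -(6 + 0)/16*(1/414) = -1/16*6*(1/414) = -3/8*1/414 = -1/1104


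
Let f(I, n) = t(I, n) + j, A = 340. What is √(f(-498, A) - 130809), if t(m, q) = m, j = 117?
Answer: I*√131190 ≈ 362.2*I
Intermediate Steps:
f(I, n) = 117 + I (f(I, n) = I + 117 = 117 + I)
√(f(-498, A) - 130809) = √((117 - 498) - 130809) = √(-381 - 130809) = √(-131190) = I*√131190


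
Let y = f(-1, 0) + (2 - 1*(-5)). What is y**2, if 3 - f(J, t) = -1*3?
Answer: 169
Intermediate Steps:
f(J, t) = 6 (f(J, t) = 3 - (-1)*3 = 3 - 1*(-3) = 3 + 3 = 6)
y = 13 (y = 6 + (2 - 1*(-5)) = 6 + (2 + 5) = 6 + 7 = 13)
y**2 = 13**2 = 169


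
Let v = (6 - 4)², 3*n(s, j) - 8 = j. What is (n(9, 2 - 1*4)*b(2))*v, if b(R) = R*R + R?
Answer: 48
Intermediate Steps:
n(s, j) = 8/3 + j/3
v = 4 (v = 2² = 4)
b(R) = R + R² (b(R) = R² + R = R + R²)
(n(9, 2 - 1*4)*b(2))*v = ((8/3 + (2 - 1*4)/3)*(2*(1 + 2)))*4 = ((8/3 + (2 - 4)/3)*(2*3))*4 = ((8/3 + (⅓)*(-2))*6)*4 = ((8/3 - ⅔)*6)*4 = (2*6)*4 = 12*4 = 48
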